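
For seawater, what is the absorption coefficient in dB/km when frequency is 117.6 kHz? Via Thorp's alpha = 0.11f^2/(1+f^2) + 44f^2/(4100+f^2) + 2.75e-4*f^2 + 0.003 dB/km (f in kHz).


f^2 = 13829.76
alpha = 0.11*13829.76/(1+13829.76) + 44*13829.76/(4100+13829.76) + 2.75e-4*13829.76 + 0.003 = 37.855

37.855 dB/km


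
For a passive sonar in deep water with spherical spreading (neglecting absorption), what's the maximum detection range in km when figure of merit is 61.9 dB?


1.24 km


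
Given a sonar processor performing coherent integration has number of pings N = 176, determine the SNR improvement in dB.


22.46 dB


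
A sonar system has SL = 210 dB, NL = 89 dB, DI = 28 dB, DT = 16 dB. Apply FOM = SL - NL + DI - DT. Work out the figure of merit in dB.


FOM = SL - NL + DI - DT = 210 - 89 + 28 - 16 = 133

133 dB


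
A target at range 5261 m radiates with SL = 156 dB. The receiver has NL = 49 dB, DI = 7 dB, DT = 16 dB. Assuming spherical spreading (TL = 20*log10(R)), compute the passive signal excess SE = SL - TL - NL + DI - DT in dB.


23.58 dB


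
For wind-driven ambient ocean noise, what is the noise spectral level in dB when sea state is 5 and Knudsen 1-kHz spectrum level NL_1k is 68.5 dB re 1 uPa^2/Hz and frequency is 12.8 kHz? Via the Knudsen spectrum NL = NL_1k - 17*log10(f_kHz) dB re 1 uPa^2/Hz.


NL = NL_1k - 17*log10(f_kHz) = 68.5 - 17*log10(12.8) = 68.5 - (18.82) = 49.68

49.68 dB


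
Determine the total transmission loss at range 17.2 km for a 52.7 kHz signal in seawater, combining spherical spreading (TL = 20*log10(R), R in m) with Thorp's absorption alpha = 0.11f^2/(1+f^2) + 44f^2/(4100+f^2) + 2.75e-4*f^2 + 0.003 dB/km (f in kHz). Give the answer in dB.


405.41 dB


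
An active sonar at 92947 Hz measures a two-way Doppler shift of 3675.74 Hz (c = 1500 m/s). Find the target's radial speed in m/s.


From fd = 2*f*v/c, v = c*fd/(2*f) = 1500 * 3675.74 / (2*92947) = 29.66

29.66 m/s


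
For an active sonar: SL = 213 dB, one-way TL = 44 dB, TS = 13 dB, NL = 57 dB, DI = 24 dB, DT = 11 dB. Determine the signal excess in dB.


SE = SL - 2*TL + TS - NL + DI - DT = 213 - 2*44 + (13) - 57 + 24 - 11 = 94

94 dB


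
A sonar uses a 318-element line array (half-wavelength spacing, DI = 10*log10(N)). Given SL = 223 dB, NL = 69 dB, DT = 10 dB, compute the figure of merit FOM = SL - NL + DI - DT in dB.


169.02 dB


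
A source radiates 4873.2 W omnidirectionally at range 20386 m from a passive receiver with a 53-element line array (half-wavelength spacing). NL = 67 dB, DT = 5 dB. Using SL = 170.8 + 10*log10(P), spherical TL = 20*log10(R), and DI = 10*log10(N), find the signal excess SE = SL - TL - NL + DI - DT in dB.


Step 1: SL = 170.8 + 10*log10(4873.2) = 207.68 dB
Step 2: TL = 20*log10(20386) = 86.19 dB
Step 3: DI = 10*log10(53) = 17.24 dB
Step 4: SE = SL - TL - NL + DI - DT = 207.68 - 86.19 - 67 + 17.24 - 5 = 66.73

66.73 dB


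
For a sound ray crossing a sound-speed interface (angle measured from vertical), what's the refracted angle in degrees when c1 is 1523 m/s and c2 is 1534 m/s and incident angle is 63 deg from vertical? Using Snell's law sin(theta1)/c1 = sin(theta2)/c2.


sin(theta2) = (c2/c1)*sin(theta1) = (1534/1523)*sin(63 deg) = 0.89744
theta2 = arcsin(0.89744) = 63.82

63.82 deg


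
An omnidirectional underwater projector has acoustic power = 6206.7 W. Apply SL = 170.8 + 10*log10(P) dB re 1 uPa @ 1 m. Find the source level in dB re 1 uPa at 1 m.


SL = 170.8 + 10*log10(6206.7) = 170.8 + 37.93 = 208.73

208.73 dB


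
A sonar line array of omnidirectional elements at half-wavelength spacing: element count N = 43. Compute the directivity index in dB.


DI = 10*log10(43) = 16.33

16.33 dB


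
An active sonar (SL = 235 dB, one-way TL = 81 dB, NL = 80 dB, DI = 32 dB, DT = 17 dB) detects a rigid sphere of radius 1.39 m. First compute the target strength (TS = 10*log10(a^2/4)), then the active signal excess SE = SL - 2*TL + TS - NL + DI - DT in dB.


Step 1: TS = 10*log10(1.39^2/4) = -3.16 dB
Step 2: SE = SL - 2*TL + TS - NL + DI - DT = 235 - 2*81 + (-3.16) - 80 + 32 - 17 = 4.84

4.84 dB


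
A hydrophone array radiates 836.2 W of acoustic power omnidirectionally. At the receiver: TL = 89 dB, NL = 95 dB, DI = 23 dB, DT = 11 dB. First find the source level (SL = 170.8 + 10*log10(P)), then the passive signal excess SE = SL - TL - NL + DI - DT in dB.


Step 1: SL = 170.8 + 10*log10(836.2) = 200.02 dB
Step 2: SE = SL - TL - NL + DI - DT = 200.02 - 89 - 95 + 23 - 11 = 28.02

28.02 dB


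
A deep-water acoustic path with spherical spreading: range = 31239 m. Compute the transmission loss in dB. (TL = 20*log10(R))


89.89 dB


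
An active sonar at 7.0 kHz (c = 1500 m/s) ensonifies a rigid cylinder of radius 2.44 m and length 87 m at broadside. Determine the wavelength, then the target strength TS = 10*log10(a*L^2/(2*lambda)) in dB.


Step 1: lambda = c/f = 1500/7000 = 0.21429 m
Step 2: TS = 10*log10(a*L^2/(2*lambda)) = 10*log10(2.44*87^2/(2*0.21429)) = 46.34

46.34 dB


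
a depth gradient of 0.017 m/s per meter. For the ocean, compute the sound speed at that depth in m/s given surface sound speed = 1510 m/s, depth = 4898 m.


1593.266 m/s


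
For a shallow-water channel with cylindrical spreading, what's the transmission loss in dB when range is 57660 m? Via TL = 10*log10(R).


TL = 10*log10(57660) = 47.61

47.61 dB


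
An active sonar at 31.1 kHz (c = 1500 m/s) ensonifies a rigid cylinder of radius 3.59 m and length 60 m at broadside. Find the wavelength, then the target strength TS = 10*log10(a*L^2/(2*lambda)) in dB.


Step 1: lambda = c/f = 1500/31100 = 0.04823 m
Step 2: TS = 10*log10(a*L^2/(2*lambda)) = 10*log10(3.59*60^2/(2*0.04823)) = 51.27

51.27 dB


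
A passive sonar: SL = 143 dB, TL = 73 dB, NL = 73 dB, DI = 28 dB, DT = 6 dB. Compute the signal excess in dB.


19 dB


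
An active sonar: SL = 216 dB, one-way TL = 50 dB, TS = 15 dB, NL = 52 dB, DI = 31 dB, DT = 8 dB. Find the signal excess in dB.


102 dB


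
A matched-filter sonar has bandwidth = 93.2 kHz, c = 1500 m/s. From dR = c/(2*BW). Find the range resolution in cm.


0.8 cm


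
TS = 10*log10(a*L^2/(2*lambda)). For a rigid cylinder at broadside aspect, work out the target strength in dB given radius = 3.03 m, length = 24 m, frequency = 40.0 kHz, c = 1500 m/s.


43.67 dB


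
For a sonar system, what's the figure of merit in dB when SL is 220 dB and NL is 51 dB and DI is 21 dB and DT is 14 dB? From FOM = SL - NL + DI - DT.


FOM = SL - NL + DI - DT = 220 - 51 + 21 - 14 = 176

176 dB


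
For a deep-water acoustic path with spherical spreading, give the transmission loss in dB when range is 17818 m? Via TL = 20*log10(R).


85.02 dB


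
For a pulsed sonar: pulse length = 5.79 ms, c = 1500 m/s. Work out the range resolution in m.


4.3425 m


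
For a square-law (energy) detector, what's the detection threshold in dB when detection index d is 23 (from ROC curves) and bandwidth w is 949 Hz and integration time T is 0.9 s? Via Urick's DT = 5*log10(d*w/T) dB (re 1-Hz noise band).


DT = 5*log10(d*w/T) = 5*log10(23 * 949 / 0.9) = 5*log10(24252.22) = 21.92

21.92 dB


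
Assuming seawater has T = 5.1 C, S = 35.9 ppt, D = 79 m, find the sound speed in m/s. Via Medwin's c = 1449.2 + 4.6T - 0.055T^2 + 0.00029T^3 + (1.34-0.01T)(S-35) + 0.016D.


1473.69 m/s


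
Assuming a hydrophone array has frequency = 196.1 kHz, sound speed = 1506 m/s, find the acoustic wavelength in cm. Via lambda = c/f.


lambda = c/f = 1506 / 196100 = 0.0077 m = 0.77 cm

0.77 cm


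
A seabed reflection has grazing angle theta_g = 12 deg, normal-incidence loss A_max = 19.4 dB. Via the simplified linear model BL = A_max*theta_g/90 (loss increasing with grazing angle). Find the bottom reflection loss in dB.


BL = A_max * theta_g / 90 = 19.4 * 12 / 90 = 2.59

2.59 dB


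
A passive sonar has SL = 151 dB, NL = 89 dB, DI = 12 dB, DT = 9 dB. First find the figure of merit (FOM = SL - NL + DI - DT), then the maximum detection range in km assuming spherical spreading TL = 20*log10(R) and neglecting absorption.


Step 1: FOM = SL - NL + DI - DT = 151 - 89 + 12 - 9 = 65 dB
Step 2: at max range FOM = TL = 20*log10(R), so R = 10^(65/20) = 1778.28 m = 1.78 km

1.78 km


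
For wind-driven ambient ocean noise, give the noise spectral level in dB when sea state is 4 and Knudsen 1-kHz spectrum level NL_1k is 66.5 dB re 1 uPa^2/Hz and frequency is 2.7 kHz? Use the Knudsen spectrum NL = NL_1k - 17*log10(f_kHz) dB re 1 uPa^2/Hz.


NL = NL_1k - 17*log10(f_kHz) = 66.5 - 17*log10(2.7) = 66.5 - (7.33) = 59.17

59.17 dB


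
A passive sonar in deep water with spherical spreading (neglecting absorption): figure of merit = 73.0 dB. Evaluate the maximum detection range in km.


At max range FOM = TL, so 20*log10(R) = 73.0
R = 10^(73.0/20) = 4466.84 m = 4.47 km

4.47 km


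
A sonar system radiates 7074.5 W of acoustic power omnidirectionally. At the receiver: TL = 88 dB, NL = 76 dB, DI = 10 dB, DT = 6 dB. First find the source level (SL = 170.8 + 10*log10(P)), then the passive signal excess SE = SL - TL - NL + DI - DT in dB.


Step 1: SL = 170.8 + 10*log10(7074.5) = 209.3 dB
Step 2: SE = SL - TL - NL + DI - DT = 209.3 - 88 - 76 + 10 - 6 = 49.3

49.3 dB


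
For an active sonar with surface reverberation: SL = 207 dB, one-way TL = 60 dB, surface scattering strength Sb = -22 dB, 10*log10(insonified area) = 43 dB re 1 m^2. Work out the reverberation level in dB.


RL = SL - 2*TL + Sb + 10*log10(A) = 207 - 2*60 + (-22) + 43 = 108

108 dB


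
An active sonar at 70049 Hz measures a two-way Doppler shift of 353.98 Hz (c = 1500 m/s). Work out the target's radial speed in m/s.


From fd = 2*f*v/c, v = c*fd/(2*f) = 1500 * 353.98 / (2*70049) = 3.79

3.79 m/s


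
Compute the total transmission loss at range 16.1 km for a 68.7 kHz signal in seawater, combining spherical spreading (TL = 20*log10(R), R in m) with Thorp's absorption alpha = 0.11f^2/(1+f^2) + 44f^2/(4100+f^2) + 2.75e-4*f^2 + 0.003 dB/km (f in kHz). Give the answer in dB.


Step 1 (Thorp): alpha = 0.11*4719.69/(1+4719.69) + 44*4719.69/(4100+4719.69) + 2.75e-4*4719.69 + 0.003 = 24.9567 dB/km
Step 2: TL_spread = 20*log10(16100) = 84.14 dB
Step 3: TL_abs = alpha*R = 24.9567 * 16.1 = 401.8 dB
Step 4: TL_total = 84.14 + 401.8 = 485.94

485.94 dB


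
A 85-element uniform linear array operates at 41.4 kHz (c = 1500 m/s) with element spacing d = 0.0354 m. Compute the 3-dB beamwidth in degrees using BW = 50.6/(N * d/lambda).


Step 1: lambda = 1500/41400 = 0.03623 m
Step 2: d/lambda = 0.0354/0.03623 = 0.9771
Step 3: BW = 50.6/(N * d/lambda) = 50.6/(85 * 0.9771) = 0.61

0.61 deg


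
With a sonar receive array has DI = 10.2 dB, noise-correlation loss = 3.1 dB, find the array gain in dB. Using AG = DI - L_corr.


AG = DI - L_corr = 10.2 - 3.1 = 7.1

7.1 dB


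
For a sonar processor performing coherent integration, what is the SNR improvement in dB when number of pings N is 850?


Gain = 10*log10(850) = 29.29

29.29 dB


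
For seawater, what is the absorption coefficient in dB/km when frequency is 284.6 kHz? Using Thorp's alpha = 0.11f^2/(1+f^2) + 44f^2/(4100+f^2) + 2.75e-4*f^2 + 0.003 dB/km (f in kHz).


64.267 dB/km


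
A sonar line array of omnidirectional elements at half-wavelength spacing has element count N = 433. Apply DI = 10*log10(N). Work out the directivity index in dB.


DI = 10*log10(433) = 26.36

26.36 dB


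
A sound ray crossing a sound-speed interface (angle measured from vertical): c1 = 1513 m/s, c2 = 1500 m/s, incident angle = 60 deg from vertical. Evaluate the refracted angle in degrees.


59.16 deg


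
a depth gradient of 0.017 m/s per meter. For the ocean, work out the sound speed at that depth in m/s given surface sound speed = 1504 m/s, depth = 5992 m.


c = 1504 + 0.017 * 5992 = 1605.864

1605.864 m/s


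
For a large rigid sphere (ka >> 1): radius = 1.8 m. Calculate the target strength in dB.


-0.92 dB


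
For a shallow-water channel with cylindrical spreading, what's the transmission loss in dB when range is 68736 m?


48.37 dB


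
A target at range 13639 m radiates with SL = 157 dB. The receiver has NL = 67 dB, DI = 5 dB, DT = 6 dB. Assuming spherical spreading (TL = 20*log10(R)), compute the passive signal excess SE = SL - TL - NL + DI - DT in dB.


Step 1: TL = 20*log10(13639) = 82.7 dB
Step 2: SE = 157 - 82.7 - 67 + 5 - 6 = 6.3

6.3 dB


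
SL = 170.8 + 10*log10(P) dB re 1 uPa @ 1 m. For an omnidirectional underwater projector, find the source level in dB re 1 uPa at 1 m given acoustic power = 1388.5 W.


SL = 170.8 + 10*log10(1388.5) = 170.8 + 31.43 = 202.23

202.23 dB


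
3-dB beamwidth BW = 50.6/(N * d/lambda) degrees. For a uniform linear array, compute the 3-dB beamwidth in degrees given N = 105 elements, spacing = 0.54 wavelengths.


BW = 50.6 / (105 * 0.54) = 50.6 / 56.7 = 0.89

0.89 deg


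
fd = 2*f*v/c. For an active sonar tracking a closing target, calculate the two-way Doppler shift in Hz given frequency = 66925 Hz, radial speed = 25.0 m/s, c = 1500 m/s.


2230.83 Hz


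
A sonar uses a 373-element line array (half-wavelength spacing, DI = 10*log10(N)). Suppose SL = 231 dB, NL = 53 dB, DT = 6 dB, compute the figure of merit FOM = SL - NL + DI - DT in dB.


Step 1: DI = 10*log10(373) = 25.72 dB
Step 2: FOM = SL - NL + DI - DT = 231 - 53 + 25.72 - 6 = 197.72

197.72 dB


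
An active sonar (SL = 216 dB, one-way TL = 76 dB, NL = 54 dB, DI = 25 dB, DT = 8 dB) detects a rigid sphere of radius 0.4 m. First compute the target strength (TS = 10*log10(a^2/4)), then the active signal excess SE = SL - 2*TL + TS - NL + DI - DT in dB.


Step 1: TS = 10*log10(0.4^2/4) = -13.98 dB
Step 2: SE = SL - 2*TL + TS - NL + DI - DT = 216 - 2*76 + (-13.98) - 54 + 25 - 8 = 13.02

13.02 dB


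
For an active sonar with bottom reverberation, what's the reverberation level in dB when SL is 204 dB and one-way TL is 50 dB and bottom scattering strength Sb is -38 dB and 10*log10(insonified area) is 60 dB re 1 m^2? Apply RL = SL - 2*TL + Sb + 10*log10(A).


126 dB


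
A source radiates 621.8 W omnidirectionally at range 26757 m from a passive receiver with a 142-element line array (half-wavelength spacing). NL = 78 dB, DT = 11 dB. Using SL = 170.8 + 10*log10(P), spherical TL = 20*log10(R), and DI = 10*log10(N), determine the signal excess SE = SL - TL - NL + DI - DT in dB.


Step 1: SL = 170.8 + 10*log10(621.8) = 198.74 dB
Step 2: TL = 20*log10(26757) = 88.55 dB
Step 3: DI = 10*log10(142) = 21.52 dB
Step 4: SE = SL - TL - NL + DI - DT = 198.74 - 88.55 - 78 + 21.52 - 11 = 42.71

42.71 dB


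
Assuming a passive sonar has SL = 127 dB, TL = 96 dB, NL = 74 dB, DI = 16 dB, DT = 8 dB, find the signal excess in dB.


SE = SL - TL - NL + DI - DT = 127 - 96 - 74 + 16 - 8 = -35

-35 dB


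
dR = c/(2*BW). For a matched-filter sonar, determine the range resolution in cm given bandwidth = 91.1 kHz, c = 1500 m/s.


dR = c/(2*BW) = 1500 / (2 * 91.1e3) = 0.0082 m = 0.82 cm

0.82 cm


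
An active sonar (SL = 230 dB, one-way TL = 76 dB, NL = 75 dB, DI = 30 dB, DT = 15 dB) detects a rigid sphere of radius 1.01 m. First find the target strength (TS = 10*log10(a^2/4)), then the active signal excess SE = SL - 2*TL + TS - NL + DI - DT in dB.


Step 1: TS = 10*log10(1.01^2/4) = -5.93 dB
Step 2: SE = SL - 2*TL + TS - NL + DI - DT = 230 - 2*76 + (-5.93) - 75 + 30 - 15 = 12.07

12.07 dB


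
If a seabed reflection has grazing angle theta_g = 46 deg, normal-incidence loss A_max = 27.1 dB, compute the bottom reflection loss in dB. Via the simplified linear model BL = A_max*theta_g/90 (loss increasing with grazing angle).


BL = A_max * theta_g / 90 = 27.1 * 46 / 90 = 13.85

13.85 dB


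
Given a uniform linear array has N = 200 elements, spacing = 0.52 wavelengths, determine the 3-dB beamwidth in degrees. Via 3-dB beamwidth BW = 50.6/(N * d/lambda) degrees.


0.49 deg


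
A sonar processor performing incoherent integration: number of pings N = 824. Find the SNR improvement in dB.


Gain = 5*log10(824) = 14.58

14.58 dB


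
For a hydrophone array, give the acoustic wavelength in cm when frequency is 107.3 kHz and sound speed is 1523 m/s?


lambda = c/f = 1523 / 107300 = 0.0142 m = 1.42 cm

1.42 cm


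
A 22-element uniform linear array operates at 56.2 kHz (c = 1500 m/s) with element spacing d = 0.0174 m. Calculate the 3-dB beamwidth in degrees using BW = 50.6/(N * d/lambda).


3.53 deg


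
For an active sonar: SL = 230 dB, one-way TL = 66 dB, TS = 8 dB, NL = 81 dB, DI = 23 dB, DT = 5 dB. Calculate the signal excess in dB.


SE = SL - 2*TL + TS - NL + DI - DT = 230 - 2*66 + (8) - 81 + 23 - 5 = 43

43 dB


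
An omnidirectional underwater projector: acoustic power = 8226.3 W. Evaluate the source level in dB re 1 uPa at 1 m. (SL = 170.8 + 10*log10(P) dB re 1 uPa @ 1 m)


SL = 170.8 + 10*log10(8226.3) = 170.8 + 39.15 = 209.95

209.95 dB


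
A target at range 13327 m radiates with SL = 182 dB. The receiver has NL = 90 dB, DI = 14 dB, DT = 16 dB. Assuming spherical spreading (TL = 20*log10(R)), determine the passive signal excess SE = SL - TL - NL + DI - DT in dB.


Step 1: TL = 20*log10(13327) = 82.49 dB
Step 2: SE = 182 - 82.49 - 90 + 14 - 16 = 7.51

7.51 dB


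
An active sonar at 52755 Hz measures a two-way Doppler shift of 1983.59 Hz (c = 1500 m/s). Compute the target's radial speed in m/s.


From fd = 2*f*v/c, v = c*fd/(2*f) = 1500 * 1983.59 / (2*52755) = 28.2

28.2 m/s


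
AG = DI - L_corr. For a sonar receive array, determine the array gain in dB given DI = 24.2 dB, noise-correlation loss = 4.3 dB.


19.9 dB


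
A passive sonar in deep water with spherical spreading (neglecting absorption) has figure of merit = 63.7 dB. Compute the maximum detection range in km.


1.53 km


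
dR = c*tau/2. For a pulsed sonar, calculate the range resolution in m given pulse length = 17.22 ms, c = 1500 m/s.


dR = c*tau/2 = 1500 * 17.22e-3 / 2 = 12.915

12.915 m


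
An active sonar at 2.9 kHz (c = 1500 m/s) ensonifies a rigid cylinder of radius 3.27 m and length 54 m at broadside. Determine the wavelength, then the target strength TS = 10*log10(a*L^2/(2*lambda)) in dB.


Step 1: lambda = c/f = 1500/2900 = 0.51724 m
Step 2: TS = 10*log10(a*L^2/(2*lambda)) = 10*log10(3.27*54^2/(2*0.51724)) = 39.65

39.65 dB


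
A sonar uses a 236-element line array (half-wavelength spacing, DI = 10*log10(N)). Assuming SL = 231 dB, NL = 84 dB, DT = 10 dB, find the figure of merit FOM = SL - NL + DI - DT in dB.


Step 1: DI = 10*log10(236) = 23.73 dB
Step 2: FOM = SL - NL + DI - DT = 231 - 84 + 23.73 - 10 = 160.73

160.73 dB


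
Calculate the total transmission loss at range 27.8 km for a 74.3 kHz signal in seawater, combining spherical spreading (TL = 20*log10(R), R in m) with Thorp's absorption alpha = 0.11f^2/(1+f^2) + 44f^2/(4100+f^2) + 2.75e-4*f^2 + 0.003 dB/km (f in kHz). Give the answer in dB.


Step 1 (Thorp): alpha = 0.11*5520.49/(1+5520.49) + 44*5520.49/(4100+5520.49) + 2.75e-4*5520.49 + 0.003 = 26.8795 dB/km
Step 2: TL_spread = 20*log10(27800) = 88.88 dB
Step 3: TL_abs = alpha*R = 26.8795 * 27.8 = 747.25 dB
Step 4: TL_total = 88.88 + 747.25 = 836.13

836.13 dB


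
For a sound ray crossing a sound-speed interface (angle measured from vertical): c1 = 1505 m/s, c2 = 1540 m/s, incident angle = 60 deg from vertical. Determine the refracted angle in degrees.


sin(theta2) = (c2/c1)*sin(theta1) = (1540/1505)*sin(60 deg) = 0.88617
theta2 = arcsin(0.88617) = 62.4

62.4 deg


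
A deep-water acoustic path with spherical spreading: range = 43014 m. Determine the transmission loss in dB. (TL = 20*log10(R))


92.67 dB


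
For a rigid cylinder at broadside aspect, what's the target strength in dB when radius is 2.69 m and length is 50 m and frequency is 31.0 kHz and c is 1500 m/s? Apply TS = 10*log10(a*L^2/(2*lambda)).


lambda = 1500/31000 = 0.04839 m
TS = 10*log10(2.69*50^2/(2*0.04839)) = 48.42

48.42 dB


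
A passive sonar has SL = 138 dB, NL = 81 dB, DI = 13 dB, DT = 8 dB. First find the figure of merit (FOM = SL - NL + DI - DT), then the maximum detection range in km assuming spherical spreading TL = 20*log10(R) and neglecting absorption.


Step 1: FOM = SL - NL + DI - DT = 138 - 81 + 13 - 8 = 62 dB
Step 2: at max range FOM = TL = 20*log10(R), so R = 10^(62/20) = 1258.93 m = 1.26 km

1.26 km


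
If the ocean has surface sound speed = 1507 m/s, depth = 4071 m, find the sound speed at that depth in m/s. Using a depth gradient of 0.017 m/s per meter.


c = 1507 + 0.017 * 4071 = 1576.207

1576.207 m/s


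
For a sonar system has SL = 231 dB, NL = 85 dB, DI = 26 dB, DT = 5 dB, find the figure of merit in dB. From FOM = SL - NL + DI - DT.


FOM = SL - NL + DI - DT = 231 - 85 + 26 - 5 = 167

167 dB


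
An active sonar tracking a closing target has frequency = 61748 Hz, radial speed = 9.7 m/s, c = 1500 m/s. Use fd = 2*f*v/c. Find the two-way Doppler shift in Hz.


fd = 2*f*v/c = 2 * 61748 * 9.7 / 1500 = 798.61

798.61 Hz


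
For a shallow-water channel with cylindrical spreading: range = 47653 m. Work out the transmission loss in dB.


TL = 10*log10(47653) = 46.78

46.78 dB


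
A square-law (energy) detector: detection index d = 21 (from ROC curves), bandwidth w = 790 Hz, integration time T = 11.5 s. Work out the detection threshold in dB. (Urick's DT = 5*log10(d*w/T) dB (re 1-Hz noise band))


DT = 5*log10(d*w/T) = 5*log10(21 * 790 / 11.5) = 5*log10(1442.61) = 15.8

15.8 dB


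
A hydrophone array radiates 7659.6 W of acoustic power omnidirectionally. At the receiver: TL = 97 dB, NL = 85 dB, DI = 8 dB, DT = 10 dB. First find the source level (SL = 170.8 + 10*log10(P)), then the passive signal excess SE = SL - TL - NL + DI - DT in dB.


Step 1: SL = 170.8 + 10*log10(7659.6) = 209.64 dB
Step 2: SE = SL - TL - NL + DI - DT = 209.64 - 97 - 85 + 8 - 10 = 25.64

25.64 dB


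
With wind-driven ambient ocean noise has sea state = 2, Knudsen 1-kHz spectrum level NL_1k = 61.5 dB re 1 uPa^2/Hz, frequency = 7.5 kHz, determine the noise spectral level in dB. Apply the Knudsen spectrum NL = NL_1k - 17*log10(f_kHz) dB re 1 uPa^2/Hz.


46.62 dB


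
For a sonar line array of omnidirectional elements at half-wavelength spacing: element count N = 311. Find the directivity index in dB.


DI = 10*log10(311) = 24.93

24.93 dB


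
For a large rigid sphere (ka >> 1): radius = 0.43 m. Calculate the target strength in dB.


-13.35 dB


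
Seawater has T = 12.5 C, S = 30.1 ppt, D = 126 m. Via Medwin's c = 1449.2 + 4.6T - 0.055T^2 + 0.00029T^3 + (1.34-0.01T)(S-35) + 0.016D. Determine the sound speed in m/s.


1494.74 m/s


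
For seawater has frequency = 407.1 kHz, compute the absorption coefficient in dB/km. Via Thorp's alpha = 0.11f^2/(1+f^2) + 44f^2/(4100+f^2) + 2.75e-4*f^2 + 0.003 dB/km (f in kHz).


88.627 dB/km


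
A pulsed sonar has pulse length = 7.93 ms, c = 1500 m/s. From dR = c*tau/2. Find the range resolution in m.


5.9475 m


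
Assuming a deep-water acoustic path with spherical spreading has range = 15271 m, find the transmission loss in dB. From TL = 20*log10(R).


TL = 20*log10(15271) = 83.68

83.68 dB


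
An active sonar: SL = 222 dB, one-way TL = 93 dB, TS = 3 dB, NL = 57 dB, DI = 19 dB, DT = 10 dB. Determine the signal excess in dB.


SE = SL - 2*TL + TS - NL + DI - DT = 222 - 2*93 + (3) - 57 + 19 - 10 = -9

-9 dB


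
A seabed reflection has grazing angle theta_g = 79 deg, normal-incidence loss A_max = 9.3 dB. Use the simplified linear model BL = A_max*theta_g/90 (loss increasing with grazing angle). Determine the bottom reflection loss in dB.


BL = A_max * theta_g / 90 = 9.3 * 79 / 90 = 8.16

8.16 dB


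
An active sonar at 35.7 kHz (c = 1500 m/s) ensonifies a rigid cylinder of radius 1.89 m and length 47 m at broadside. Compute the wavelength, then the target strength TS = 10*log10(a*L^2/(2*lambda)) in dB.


Step 1: lambda = c/f = 1500/35700 = 0.04202 m
Step 2: TS = 10*log10(a*L^2/(2*lambda)) = 10*log10(1.89*47^2/(2*0.04202)) = 46.96

46.96 dB


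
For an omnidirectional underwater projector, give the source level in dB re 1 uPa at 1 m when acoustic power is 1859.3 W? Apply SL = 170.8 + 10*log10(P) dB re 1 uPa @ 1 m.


203.49 dB


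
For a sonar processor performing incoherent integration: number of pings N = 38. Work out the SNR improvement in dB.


Gain = 5*log10(38) = 7.9

7.9 dB


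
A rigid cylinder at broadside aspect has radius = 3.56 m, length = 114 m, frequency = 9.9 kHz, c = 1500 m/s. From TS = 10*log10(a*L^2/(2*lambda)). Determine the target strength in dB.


lambda = 1500/9900 = 0.15152 m
TS = 10*log10(3.56*114^2/(2*0.15152)) = 51.84

51.84 dB


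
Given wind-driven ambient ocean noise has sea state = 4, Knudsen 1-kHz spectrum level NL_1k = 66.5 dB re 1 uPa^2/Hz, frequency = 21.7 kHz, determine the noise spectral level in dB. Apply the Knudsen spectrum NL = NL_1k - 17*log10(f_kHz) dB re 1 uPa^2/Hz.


NL = NL_1k - 17*log10(f_kHz) = 66.5 - 17*log10(21.7) = 66.5 - (22.72) = 43.78

43.78 dB


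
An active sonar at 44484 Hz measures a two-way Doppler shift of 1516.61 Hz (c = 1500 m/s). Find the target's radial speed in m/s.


From fd = 2*f*v/c, v = c*fd/(2*f) = 1500 * 1516.61 / (2*44484) = 25.57

25.57 m/s


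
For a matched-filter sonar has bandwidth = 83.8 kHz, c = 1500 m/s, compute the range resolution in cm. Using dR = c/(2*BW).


dR = c/(2*BW) = 1500 / (2 * 83.8e3) = 0.0089 m = 0.89 cm

0.89 cm


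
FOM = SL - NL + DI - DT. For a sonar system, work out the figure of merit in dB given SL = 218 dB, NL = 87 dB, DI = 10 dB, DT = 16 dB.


125 dB


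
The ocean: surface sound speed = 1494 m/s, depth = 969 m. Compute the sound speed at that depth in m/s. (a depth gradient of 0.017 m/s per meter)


1510.473 m/s


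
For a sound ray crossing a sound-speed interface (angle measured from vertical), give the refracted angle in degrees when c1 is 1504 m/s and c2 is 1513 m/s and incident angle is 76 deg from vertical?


sin(theta2) = (c2/c1)*sin(theta1) = (1513/1504)*sin(76 deg) = 0.9761
theta2 = arcsin(0.9761) = 77.45

77.45 deg


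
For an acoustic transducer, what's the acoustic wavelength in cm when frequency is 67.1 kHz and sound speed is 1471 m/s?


lambda = c/f = 1471 / 67100 = 0.0219 m = 2.19 cm

2.19 cm


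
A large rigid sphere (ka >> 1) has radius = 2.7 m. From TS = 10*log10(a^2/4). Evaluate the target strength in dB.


2.61 dB


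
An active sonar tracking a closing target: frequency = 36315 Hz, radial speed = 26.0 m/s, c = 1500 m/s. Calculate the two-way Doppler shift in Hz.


1258.92 Hz


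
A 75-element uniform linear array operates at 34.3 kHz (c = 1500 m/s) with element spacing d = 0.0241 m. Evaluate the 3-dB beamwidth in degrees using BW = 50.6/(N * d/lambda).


1.22 deg


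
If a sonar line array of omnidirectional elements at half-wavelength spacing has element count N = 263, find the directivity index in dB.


24.2 dB


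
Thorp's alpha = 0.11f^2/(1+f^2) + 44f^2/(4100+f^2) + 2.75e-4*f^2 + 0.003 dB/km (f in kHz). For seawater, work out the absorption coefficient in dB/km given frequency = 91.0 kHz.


31.82 dB/km


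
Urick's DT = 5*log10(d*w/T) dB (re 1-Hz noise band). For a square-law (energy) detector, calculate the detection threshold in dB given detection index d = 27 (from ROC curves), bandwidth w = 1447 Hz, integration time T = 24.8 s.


15.99 dB


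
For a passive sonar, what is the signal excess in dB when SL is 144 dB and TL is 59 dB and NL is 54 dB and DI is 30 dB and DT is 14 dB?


SE = SL - TL - NL + DI - DT = 144 - 59 - 54 + 30 - 14 = 47

47 dB


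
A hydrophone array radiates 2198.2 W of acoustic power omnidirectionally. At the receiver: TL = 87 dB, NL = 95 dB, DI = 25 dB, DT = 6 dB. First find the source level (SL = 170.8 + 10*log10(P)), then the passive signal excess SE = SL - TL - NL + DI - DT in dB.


Step 1: SL = 170.8 + 10*log10(2198.2) = 204.22 dB
Step 2: SE = SL - TL - NL + DI - DT = 204.22 - 87 - 95 + 25 - 6 = 41.22

41.22 dB


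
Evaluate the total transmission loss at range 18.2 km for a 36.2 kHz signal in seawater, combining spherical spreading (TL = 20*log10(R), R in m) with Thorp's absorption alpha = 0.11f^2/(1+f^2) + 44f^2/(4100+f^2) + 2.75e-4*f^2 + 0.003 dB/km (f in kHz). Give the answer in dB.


287.77 dB


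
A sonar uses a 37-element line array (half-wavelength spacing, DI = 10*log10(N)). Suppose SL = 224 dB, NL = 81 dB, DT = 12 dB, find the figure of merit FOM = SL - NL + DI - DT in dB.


Step 1: DI = 10*log10(37) = 15.68 dB
Step 2: FOM = SL - NL + DI - DT = 224 - 81 + 15.68 - 12 = 146.68

146.68 dB


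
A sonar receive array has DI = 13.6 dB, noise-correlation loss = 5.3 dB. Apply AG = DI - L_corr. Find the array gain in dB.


8.3 dB


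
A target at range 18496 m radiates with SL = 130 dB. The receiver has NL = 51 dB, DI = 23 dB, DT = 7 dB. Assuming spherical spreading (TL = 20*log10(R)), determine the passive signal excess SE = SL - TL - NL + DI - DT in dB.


9.66 dB


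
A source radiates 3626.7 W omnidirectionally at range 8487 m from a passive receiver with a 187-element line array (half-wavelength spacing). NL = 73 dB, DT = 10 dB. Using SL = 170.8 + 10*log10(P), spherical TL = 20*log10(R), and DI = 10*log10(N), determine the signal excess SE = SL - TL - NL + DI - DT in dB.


Step 1: SL = 170.8 + 10*log10(3626.7) = 206.4 dB
Step 2: TL = 20*log10(8487) = 78.58 dB
Step 3: DI = 10*log10(187) = 22.72 dB
Step 4: SE = SL - TL - NL + DI - DT = 206.4 - 78.58 - 73 + 22.72 - 10 = 67.54

67.54 dB


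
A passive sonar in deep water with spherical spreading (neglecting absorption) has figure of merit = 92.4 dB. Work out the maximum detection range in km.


41.69 km


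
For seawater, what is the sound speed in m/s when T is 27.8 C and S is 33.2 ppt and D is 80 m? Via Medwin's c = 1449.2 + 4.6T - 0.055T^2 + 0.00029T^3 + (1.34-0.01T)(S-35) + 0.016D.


c = 1449.2 + 4.6*27.8 - 0.055*27.8^2 + 0.00029*27.8^3 + (1.34 - 0.01*27.8)*(33.2 - 35) + 0.016*80 = 1540.17

1540.17 m/s


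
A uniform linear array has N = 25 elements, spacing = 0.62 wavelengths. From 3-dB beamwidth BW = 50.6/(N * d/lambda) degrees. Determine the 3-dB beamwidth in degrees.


BW = 50.6 / (25 * 0.62) = 50.6 / 15.5 = 3.26

3.26 deg


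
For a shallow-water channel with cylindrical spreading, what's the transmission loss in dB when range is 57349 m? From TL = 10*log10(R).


47.59 dB


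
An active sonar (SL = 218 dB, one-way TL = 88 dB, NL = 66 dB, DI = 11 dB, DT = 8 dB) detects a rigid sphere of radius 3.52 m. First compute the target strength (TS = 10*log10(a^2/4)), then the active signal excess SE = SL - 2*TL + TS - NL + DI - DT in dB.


Step 1: TS = 10*log10(3.52^2/4) = 4.91 dB
Step 2: SE = SL - 2*TL + TS - NL + DI - DT = 218 - 2*88 + (4.91) - 66 + 11 - 8 = -16.09

-16.09 dB


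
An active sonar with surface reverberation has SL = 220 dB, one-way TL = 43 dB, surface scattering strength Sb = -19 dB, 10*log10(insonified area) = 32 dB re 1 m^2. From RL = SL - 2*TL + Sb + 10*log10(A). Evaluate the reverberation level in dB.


147 dB


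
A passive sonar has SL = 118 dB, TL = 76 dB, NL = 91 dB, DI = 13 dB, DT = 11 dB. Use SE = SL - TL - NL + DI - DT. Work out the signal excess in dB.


SE = SL - TL - NL + DI - DT = 118 - 76 - 91 + 13 - 11 = -47

-47 dB


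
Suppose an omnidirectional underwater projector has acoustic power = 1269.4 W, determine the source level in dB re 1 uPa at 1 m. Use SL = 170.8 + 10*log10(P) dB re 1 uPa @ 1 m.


SL = 170.8 + 10*log10(1269.4) = 170.8 + 31.04 = 201.84

201.84 dB


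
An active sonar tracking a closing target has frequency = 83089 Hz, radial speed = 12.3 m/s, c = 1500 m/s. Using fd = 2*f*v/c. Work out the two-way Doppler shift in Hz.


fd = 2*f*v/c = 2 * 83089 * 12.3 / 1500 = 1362.66

1362.66 Hz


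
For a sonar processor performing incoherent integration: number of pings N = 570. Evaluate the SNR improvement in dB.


13.78 dB


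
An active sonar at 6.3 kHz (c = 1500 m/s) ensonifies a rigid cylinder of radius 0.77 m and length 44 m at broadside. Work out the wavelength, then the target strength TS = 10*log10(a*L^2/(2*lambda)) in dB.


Step 1: lambda = c/f = 1500/6300 = 0.2381 m
Step 2: TS = 10*log10(a*L^2/(2*lambda)) = 10*log10(0.77*44^2/(2*0.2381)) = 34.96

34.96 dB


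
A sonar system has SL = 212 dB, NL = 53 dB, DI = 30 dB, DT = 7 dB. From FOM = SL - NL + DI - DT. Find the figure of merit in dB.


FOM = SL - NL + DI - DT = 212 - 53 + 30 - 7 = 182

182 dB


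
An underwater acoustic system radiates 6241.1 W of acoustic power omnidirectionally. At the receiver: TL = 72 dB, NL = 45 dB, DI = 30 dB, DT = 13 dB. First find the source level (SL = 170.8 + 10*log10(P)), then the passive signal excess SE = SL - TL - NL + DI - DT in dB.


Step 1: SL = 170.8 + 10*log10(6241.1) = 208.75 dB
Step 2: SE = SL - TL - NL + DI - DT = 208.75 - 72 - 45 + 30 - 13 = 108.75

108.75 dB


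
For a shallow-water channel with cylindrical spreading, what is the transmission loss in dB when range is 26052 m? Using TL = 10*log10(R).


44.16 dB


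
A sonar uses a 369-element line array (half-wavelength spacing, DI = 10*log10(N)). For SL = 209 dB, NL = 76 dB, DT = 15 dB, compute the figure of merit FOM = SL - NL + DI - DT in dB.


Step 1: DI = 10*log10(369) = 25.67 dB
Step 2: FOM = SL - NL + DI - DT = 209 - 76 + 25.67 - 15 = 143.67

143.67 dB


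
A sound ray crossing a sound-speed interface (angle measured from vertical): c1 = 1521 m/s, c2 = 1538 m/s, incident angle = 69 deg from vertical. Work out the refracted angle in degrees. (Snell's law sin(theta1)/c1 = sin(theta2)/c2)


sin(theta2) = (c2/c1)*sin(theta1) = (1538/1521)*sin(69 deg) = 0.94401
theta2 = arcsin(0.94401) = 70.74

70.74 deg


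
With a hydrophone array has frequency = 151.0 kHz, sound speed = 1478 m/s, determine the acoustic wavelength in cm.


lambda = c/f = 1478 / 151000 = 0.0098 m = 0.98 cm

0.98 cm


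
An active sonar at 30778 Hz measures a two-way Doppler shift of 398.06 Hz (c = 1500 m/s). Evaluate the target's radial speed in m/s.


9.7 m/s


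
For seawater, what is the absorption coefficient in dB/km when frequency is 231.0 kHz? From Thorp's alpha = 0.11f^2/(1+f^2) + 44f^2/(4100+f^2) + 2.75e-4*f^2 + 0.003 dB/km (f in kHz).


55.648 dB/km


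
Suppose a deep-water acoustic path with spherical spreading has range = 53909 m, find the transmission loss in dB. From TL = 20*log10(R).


TL = 20*log10(53909) = 94.63

94.63 dB


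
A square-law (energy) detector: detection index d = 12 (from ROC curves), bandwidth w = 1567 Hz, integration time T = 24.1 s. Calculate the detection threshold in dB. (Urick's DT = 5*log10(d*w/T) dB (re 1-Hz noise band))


14.46 dB


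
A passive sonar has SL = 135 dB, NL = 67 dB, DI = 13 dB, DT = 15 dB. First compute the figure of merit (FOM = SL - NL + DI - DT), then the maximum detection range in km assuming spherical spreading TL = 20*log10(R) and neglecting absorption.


Step 1: FOM = SL - NL + DI - DT = 135 - 67 + 13 - 15 = 66 dB
Step 2: at max range FOM = TL = 20*log10(R), so R = 10^(66/20) = 1995.26 m = 2.0 km

2.0 km


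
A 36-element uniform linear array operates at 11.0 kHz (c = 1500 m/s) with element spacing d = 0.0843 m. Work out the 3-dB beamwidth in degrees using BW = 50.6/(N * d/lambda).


Step 1: lambda = 1500/11000 = 0.13636 m
Step 2: d/lambda = 0.0843/0.13636 = 0.6182
Step 3: BW = 50.6/(N * d/lambda) = 50.6/(36 * 0.6182) = 2.27

2.27 deg


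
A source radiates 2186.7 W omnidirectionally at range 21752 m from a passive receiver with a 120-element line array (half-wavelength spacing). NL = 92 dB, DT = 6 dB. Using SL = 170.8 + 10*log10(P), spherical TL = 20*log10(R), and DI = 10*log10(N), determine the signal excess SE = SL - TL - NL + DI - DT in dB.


Step 1: SL = 170.8 + 10*log10(2186.7) = 204.2 dB
Step 2: TL = 20*log10(21752) = 86.75 dB
Step 3: DI = 10*log10(120) = 20.79 dB
Step 4: SE = SL - TL - NL + DI - DT = 204.2 - 86.75 - 92 + 20.79 - 6 = 40.24

40.24 dB


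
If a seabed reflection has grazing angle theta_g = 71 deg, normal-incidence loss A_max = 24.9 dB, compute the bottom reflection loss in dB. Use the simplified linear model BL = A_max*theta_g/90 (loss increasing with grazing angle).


BL = A_max * theta_g / 90 = 24.9 * 71 / 90 = 19.64

19.64 dB


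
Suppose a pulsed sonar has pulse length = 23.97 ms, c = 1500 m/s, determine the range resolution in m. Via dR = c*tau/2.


dR = c*tau/2 = 1500 * 23.97e-3 / 2 = 17.9775

17.9775 m


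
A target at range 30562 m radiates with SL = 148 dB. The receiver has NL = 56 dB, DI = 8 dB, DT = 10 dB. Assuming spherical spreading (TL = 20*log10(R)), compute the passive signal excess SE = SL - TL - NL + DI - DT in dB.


Step 1: TL = 20*log10(30562) = 89.7 dB
Step 2: SE = 148 - 89.7 - 56 + 8 - 10 = 0.3

0.3 dB


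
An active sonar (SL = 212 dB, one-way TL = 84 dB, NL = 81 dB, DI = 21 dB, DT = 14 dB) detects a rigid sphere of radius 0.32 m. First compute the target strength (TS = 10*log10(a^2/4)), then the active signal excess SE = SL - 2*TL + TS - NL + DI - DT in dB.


Step 1: TS = 10*log10(0.32^2/4) = -15.92 dB
Step 2: SE = SL - 2*TL + TS - NL + DI - DT = 212 - 2*84 + (-15.92) - 81 + 21 - 14 = -45.92

-45.92 dB


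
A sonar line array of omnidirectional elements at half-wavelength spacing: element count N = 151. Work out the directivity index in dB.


21.79 dB


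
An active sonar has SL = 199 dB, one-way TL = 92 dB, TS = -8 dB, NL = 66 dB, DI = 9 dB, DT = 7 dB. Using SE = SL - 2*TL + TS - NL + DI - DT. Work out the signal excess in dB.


SE = SL - 2*TL + TS - NL + DI - DT = 199 - 2*92 + (-8) - 66 + 9 - 7 = -57

-57 dB


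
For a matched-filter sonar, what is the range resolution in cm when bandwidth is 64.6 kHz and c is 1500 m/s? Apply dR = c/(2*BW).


1.16 cm


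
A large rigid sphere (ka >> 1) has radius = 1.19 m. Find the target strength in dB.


TS = 10*log10(1.19^2 / 4) = 10*log10(0.354025) = -4.51

-4.51 dB


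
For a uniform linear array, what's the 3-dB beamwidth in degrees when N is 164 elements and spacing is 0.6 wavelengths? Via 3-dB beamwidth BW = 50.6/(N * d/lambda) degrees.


BW = 50.6 / (164 * 0.6) = 50.6 / 98.4 = 0.51

0.51 deg


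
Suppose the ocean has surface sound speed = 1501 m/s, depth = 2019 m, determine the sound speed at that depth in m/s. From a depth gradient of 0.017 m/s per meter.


1535.323 m/s


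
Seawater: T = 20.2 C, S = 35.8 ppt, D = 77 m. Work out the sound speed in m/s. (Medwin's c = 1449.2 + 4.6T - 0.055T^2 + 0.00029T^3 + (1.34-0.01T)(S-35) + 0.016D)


c = 1449.2 + 4.6*20.2 - 0.055*20.2^2 + 0.00029*20.2^3 + (1.34 - 0.01*20.2)*(35.8 - 35) + 0.016*77 = 1524.21

1524.21 m/s


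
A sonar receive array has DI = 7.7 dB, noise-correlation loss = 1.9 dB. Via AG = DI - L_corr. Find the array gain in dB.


AG = DI - L_corr = 7.7 - 1.9 = 5.8

5.8 dB


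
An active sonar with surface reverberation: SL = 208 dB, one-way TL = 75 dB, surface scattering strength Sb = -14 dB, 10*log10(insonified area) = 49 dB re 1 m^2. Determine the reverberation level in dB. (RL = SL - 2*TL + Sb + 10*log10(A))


RL = SL - 2*TL + Sb + 10*log10(A) = 208 - 2*75 + (-14) + 49 = 93

93 dB


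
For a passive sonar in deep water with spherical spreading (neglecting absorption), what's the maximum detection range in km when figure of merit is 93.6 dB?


47.86 km


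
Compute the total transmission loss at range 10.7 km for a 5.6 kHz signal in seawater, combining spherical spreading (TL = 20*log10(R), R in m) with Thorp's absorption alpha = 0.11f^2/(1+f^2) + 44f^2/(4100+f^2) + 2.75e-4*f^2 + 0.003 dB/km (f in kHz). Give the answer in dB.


Step 1 (Thorp): alpha = 0.11*31.36/(1+31.36) + 44*31.36/(4100+31.36) + 2.75e-4*31.36 + 0.003 = 0.4522 dB/km
Step 2: TL_spread = 20*log10(10700) = 80.59 dB
Step 3: TL_abs = alpha*R = 0.4522 * 10.7 = 4.84 dB
Step 4: TL_total = 80.59 + 4.84 = 85.43

85.43 dB
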